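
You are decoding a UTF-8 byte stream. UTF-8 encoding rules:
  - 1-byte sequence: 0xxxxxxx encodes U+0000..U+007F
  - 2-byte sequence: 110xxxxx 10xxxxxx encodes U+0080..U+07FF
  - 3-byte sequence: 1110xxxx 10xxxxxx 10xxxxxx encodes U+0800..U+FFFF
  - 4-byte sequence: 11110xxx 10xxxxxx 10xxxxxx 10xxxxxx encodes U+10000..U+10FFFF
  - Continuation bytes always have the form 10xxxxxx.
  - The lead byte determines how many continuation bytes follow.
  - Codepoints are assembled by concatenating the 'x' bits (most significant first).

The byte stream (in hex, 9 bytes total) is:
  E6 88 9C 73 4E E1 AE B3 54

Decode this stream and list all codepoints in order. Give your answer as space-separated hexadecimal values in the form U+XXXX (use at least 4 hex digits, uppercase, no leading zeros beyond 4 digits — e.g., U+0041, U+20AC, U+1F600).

Byte[0]=E6: 3-byte lead, need 2 cont bytes. acc=0x6
Byte[1]=88: continuation. acc=(acc<<6)|0x08=0x188
Byte[2]=9C: continuation. acc=(acc<<6)|0x1C=0x621C
Completed: cp=U+621C (starts at byte 0)
Byte[3]=73: 1-byte ASCII. cp=U+0073
Byte[4]=4E: 1-byte ASCII. cp=U+004E
Byte[5]=E1: 3-byte lead, need 2 cont bytes. acc=0x1
Byte[6]=AE: continuation. acc=(acc<<6)|0x2E=0x6E
Byte[7]=B3: continuation. acc=(acc<<6)|0x33=0x1BB3
Completed: cp=U+1BB3 (starts at byte 5)
Byte[8]=54: 1-byte ASCII. cp=U+0054

Answer: U+621C U+0073 U+004E U+1BB3 U+0054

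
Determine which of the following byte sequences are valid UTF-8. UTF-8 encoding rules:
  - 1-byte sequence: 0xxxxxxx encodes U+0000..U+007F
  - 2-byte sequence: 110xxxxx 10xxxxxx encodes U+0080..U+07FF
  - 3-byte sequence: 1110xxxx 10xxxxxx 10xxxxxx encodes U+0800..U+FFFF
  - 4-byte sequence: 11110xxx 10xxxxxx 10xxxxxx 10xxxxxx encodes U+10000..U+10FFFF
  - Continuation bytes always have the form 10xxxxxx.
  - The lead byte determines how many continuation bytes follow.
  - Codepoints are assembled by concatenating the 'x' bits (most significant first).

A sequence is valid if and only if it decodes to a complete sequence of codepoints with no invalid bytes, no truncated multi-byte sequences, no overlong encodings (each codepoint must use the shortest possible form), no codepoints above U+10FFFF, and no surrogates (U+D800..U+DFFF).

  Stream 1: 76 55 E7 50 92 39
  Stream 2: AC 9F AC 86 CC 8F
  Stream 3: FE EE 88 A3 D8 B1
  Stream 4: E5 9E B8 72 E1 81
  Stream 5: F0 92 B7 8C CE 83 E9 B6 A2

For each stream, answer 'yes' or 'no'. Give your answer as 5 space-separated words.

Stream 1: error at byte offset 3. INVALID
Stream 2: error at byte offset 0. INVALID
Stream 3: error at byte offset 0. INVALID
Stream 4: error at byte offset 6. INVALID
Stream 5: decodes cleanly. VALID

Answer: no no no no yes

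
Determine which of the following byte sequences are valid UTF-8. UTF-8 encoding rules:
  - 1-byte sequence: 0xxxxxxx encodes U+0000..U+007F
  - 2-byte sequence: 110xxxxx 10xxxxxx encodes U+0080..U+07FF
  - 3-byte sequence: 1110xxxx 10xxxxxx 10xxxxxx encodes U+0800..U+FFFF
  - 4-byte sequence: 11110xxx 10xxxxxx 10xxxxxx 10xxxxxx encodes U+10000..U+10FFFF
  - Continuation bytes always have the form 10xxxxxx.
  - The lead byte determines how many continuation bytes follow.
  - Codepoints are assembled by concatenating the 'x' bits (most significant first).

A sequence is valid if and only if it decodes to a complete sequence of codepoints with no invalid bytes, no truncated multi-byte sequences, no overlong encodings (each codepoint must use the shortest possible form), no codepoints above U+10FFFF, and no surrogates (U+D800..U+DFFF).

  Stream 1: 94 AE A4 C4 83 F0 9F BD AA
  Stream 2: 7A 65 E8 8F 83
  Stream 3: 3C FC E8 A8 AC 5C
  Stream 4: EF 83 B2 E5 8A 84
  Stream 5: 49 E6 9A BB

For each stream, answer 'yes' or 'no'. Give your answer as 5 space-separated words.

Answer: no yes no yes yes

Derivation:
Stream 1: error at byte offset 0. INVALID
Stream 2: decodes cleanly. VALID
Stream 3: error at byte offset 1. INVALID
Stream 4: decodes cleanly. VALID
Stream 5: decodes cleanly. VALID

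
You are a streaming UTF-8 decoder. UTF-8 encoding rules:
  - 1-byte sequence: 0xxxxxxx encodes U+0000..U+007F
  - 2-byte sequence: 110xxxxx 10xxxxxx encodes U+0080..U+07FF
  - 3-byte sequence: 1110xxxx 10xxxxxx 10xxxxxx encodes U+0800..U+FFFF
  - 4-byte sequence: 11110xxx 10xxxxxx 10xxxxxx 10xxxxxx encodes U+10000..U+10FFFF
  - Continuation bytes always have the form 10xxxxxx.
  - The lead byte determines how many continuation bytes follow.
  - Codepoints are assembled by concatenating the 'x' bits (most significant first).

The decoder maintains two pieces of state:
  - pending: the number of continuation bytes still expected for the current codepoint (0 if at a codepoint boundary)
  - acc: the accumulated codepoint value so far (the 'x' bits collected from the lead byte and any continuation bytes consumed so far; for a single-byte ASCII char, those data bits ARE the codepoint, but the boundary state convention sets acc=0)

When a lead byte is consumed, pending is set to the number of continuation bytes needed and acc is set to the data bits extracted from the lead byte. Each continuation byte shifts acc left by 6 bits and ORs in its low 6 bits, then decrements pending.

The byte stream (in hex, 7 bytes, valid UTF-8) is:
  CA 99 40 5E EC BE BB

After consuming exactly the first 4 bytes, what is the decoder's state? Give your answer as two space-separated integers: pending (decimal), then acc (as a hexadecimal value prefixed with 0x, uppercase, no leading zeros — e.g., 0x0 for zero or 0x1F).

Answer: 0 0x0

Derivation:
Byte[0]=CA: 2-byte lead. pending=1, acc=0xA
Byte[1]=99: continuation. acc=(acc<<6)|0x19=0x299, pending=0
Byte[2]=40: 1-byte. pending=0, acc=0x0
Byte[3]=5E: 1-byte. pending=0, acc=0x0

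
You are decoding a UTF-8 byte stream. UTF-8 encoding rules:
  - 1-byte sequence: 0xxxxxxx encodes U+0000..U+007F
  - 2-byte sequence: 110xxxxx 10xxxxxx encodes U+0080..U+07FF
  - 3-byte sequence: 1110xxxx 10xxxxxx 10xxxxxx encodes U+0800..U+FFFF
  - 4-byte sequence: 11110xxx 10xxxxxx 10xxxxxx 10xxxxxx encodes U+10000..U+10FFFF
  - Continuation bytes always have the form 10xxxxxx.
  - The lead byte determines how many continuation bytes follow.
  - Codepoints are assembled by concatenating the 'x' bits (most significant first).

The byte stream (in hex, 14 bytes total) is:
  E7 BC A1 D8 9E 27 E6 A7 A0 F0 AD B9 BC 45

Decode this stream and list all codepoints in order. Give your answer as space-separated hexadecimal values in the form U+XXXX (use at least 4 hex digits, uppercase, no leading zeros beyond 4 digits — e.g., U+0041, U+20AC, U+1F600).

Byte[0]=E7: 3-byte lead, need 2 cont bytes. acc=0x7
Byte[1]=BC: continuation. acc=(acc<<6)|0x3C=0x1FC
Byte[2]=A1: continuation. acc=(acc<<6)|0x21=0x7F21
Completed: cp=U+7F21 (starts at byte 0)
Byte[3]=D8: 2-byte lead, need 1 cont bytes. acc=0x18
Byte[4]=9E: continuation. acc=(acc<<6)|0x1E=0x61E
Completed: cp=U+061E (starts at byte 3)
Byte[5]=27: 1-byte ASCII. cp=U+0027
Byte[6]=E6: 3-byte lead, need 2 cont bytes. acc=0x6
Byte[7]=A7: continuation. acc=(acc<<6)|0x27=0x1A7
Byte[8]=A0: continuation. acc=(acc<<6)|0x20=0x69E0
Completed: cp=U+69E0 (starts at byte 6)
Byte[9]=F0: 4-byte lead, need 3 cont bytes. acc=0x0
Byte[10]=AD: continuation. acc=(acc<<6)|0x2D=0x2D
Byte[11]=B9: continuation. acc=(acc<<6)|0x39=0xB79
Byte[12]=BC: continuation. acc=(acc<<6)|0x3C=0x2DE7C
Completed: cp=U+2DE7C (starts at byte 9)
Byte[13]=45: 1-byte ASCII. cp=U+0045

Answer: U+7F21 U+061E U+0027 U+69E0 U+2DE7C U+0045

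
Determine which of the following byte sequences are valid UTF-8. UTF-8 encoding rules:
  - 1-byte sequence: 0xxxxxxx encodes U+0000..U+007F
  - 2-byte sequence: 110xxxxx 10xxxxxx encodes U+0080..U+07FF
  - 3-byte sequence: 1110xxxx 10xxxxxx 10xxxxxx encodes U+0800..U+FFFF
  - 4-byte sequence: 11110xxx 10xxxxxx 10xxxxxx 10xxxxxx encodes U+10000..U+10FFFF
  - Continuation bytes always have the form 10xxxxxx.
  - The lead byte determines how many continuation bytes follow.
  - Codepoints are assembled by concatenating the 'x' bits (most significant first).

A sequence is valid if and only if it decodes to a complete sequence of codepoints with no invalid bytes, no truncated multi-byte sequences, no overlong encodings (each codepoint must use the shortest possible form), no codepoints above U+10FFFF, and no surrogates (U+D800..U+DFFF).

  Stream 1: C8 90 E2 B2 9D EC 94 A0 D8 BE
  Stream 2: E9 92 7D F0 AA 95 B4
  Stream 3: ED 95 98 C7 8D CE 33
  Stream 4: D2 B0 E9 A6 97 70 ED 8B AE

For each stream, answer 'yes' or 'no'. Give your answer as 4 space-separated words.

Answer: yes no no yes

Derivation:
Stream 1: decodes cleanly. VALID
Stream 2: error at byte offset 2. INVALID
Stream 3: error at byte offset 6. INVALID
Stream 4: decodes cleanly. VALID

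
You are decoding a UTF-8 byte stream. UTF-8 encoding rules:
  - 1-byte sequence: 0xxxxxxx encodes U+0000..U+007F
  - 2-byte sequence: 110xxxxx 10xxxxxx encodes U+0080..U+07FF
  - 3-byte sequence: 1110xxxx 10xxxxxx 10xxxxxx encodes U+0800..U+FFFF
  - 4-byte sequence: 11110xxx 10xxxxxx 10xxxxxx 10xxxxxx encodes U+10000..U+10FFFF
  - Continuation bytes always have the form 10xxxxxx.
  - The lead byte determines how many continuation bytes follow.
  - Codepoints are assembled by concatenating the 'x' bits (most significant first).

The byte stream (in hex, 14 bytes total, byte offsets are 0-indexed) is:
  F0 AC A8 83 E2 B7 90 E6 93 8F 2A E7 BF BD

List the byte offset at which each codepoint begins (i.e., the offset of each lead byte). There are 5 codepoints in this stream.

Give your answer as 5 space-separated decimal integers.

Byte[0]=F0: 4-byte lead, need 3 cont bytes. acc=0x0
Byte[1]=AC: continuation. acc=(acc<<6)|0x2C=0x2C
Byte[2]=A8: continuation. acc=(acc<<6)|0x28=0xB28
Byte[3]=83: continuation. acc=(acc<<6)|0x03=0x2CA03
Completed: cp=U+2CA03 (starts at byte 0)
Byte[4]=E2: 3-byte lead, need 2 cont bytes. acc=0x2
Byte[5]=B7: continuation. acc=(acc<<6)|0x37=0xB7
Byte[6]=90: continuation. acc=(acc<<6)|0x10=0x2DD0
Completed: cp=U+2DD0 (starts at byte 4)
Byte[7]=E6: 3-byte lead, need 2 cont bytes. acc=0x6
Byte[8]=93: continuation. acc=(acc<<6)|0x13=0x193
Byte[9]=8F: continuation. acc=(acc<<6)|0x0F=0x64CF
Completed: cp=U+64CF (starts at byte 7)
Byte[10]=2A: 1-byte ASCII. cp=U+002A
Byte[11]=E7: 3-byte lead, need 2 cont bytes. acc=0x7
Byte[12]=BF: continuation. acc=(acc<<6)|0x3F=0x1FF
Byte[13]=BD: continuation. acc=(acc<<6)|0x3D=0x7FFD
Completed: cp=U+7FFD (starts at byte 11)

Answer: 0 4 7 10 11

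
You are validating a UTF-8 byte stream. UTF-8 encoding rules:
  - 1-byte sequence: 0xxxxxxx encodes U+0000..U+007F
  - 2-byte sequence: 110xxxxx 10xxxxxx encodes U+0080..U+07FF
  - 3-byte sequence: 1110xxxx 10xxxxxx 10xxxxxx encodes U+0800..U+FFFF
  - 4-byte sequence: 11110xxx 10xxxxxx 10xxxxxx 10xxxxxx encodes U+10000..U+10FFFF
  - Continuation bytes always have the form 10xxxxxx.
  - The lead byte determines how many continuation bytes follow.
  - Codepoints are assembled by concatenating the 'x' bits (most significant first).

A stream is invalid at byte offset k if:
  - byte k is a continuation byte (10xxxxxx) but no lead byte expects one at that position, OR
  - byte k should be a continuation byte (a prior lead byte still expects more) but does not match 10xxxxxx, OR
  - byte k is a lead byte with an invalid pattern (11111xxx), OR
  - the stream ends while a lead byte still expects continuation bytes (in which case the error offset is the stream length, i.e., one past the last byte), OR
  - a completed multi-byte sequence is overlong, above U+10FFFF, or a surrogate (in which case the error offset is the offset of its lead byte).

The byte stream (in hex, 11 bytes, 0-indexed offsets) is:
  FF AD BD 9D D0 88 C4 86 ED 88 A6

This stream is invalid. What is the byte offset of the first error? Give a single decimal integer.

Answer: 0

Derivation:
Byte[0]=FF: INVALID lead byte (not 0xxx/110x/1110/11110)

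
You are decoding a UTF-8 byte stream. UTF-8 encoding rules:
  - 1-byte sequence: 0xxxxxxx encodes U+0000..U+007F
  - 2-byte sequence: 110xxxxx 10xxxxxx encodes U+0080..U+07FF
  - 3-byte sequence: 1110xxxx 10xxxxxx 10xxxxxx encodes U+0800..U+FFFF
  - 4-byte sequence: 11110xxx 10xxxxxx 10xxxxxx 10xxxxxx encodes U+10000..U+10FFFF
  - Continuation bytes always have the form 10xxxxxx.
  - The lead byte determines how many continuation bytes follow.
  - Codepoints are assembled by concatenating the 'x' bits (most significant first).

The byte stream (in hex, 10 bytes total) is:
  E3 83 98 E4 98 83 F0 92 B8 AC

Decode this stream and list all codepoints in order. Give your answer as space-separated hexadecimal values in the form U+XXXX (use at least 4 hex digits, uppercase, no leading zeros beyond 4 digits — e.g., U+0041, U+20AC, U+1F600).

Byte[0]=E3: 3-byte lead, need 2 cont bytes. acc=0x3
Byte[1]=83: continuation. acc=(acc<<6)|0x03=0xC3
Byte[2]=98: continuation. acc=(acc<<6)|0x18=0x30D8
Completed: cp=U+30D8 (starts at byte 0)
Byte[3]=E4: 3-byte lead, need 2 cont bytes. acc=0x4
Byte[4]=98: continuation. acc=(acc<<6)|0x18=0x118
Byte[5]=83: continuation. acc=(acc<<6)|0x03=0x4603
Completed: cp=U+4603 (starts at byte 3)
Byte[6]=F0: 4-byte lead, need 3 cont bytes. acc=0x0
Byte[7]=92: continuation. acc=(acc<<6)|0x12=0x12
Byte[8]=B8: continuation. acc=(acc<<6)|0x38=0x4B8
Byte[9]=AC: continuation. acc=(acc<<6)|0x2C=0x12E2C
Completed: cp=U+12E2C (starts at byte 6)

Answer: U+30D8 U+4603 U+12E2C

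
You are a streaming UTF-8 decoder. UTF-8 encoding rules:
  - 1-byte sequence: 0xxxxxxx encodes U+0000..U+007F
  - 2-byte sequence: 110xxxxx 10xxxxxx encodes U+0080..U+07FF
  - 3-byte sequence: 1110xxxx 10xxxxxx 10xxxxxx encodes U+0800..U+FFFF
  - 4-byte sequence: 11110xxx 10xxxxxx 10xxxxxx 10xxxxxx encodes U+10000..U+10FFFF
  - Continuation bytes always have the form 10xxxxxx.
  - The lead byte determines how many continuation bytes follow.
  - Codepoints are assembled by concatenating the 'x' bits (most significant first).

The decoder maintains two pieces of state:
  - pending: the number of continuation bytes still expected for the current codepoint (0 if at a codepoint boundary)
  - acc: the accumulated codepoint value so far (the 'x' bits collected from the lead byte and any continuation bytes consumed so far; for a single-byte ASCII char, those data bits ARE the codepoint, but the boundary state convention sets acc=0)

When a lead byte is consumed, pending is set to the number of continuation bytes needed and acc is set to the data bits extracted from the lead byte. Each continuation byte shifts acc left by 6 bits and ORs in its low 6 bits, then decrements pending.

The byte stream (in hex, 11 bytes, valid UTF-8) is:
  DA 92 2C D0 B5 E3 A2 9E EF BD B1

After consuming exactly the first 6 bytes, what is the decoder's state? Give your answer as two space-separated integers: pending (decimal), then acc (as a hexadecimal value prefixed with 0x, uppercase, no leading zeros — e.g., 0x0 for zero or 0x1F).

Byte[0]=DA: 2-byte lead. pending=1, acc=0x1A
Byte[1]=92: continuation. acc=(acc<<6)|0x12=0x692, pending=0
Byte[2]=2C: 1-byte. pending=0, acc=0x0
Byte[3]=D0: 2-byte lead. pending=1, acc=0x10
Byte[4]=B5: continuation. acc=(acc<<6)|0x35=0x435, pending=0
Byte[5]=E3: 3-byte lead. pending=2, acc=0x3

Answer: 2 0x3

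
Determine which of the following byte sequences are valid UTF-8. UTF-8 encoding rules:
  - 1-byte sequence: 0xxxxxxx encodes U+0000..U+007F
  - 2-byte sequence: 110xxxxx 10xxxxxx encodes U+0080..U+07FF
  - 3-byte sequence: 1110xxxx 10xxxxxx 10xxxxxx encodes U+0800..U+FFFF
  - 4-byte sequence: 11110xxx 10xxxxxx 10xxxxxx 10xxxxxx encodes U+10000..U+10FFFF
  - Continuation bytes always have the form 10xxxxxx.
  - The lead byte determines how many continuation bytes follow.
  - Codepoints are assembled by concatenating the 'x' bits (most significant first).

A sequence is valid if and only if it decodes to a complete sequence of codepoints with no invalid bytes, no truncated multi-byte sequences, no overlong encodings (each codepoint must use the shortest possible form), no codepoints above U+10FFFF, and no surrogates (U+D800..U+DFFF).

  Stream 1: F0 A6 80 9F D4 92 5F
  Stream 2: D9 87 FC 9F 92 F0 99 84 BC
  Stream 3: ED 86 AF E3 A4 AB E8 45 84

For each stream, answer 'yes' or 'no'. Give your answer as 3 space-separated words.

Answer: yes no no

Derivation:
Stream 1: decodes cleanly. VALID
Stream 2: error at byte offset 2. INVALID
Stream 3: error at byte offset 7. INVALID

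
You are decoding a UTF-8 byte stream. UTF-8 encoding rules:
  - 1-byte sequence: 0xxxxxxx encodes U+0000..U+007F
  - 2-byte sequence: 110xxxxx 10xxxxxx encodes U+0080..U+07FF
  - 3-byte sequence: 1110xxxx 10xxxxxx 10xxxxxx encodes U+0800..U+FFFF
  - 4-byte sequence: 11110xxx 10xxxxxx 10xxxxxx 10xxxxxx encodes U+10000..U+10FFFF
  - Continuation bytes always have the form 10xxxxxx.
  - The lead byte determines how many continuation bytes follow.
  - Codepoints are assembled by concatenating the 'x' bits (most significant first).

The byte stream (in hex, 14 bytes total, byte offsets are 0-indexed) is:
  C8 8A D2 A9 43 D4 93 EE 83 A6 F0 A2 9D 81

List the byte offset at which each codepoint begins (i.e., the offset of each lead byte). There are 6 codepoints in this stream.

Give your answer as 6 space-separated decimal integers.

Byte[0]=C8: 2-byte lead, need 1 cont bytes. acc=0x8
Byte[1]=8A: continuation. acc=(acc<<6)|0x0A=0x20A
Completed: cp=U+020A (starts at byte 0)
Byte[2]=D2: 2-byte lead, need 1 cont bytes. acc=0x12
Byte[3]=A9: continuation. acc=(acc<<6)|0x29=0x4A9
Completed: cp=U+04A9 (starts at byte 2)
Byte[4]=43: 1-byte ASCII. cp=U+0043
Byte[5]=D4: 2-byte lead, need 1 cont bytes. acc=0x14
Byte[6]=93: continuation. acc=(acc<<6)|0x13=0x513
Completed: cp=U+0513 (starts at byte 5)
Byte[7]=EE: 3-byte lead, need 2 cont bytes. acc=0xE
Byte[8]=83: continuation. acc=(acc<<6)|0x03=0x383
Byte[9]=A6: continuation. acc=(acc<<6)|0x26=0xE0E6
Completed: cp=U+E0E6 (starts at byte 7)
Byte[10]=F0: 4-byte lead, need 3 cont bytes. acc=0x0
Byte[11]=A2: continuation. acc=(acc<<6)|0x22=0x22
Byte[12]=9D: continuation. acc=(acc<<6)|0x1D=0x89D
Byte[13]=81: continuation. acc=(acc<<6)|0x01=0x22741
Completed: cp=U+22741 (starts at byte 10)

Answer: 0 2 4 5 7 10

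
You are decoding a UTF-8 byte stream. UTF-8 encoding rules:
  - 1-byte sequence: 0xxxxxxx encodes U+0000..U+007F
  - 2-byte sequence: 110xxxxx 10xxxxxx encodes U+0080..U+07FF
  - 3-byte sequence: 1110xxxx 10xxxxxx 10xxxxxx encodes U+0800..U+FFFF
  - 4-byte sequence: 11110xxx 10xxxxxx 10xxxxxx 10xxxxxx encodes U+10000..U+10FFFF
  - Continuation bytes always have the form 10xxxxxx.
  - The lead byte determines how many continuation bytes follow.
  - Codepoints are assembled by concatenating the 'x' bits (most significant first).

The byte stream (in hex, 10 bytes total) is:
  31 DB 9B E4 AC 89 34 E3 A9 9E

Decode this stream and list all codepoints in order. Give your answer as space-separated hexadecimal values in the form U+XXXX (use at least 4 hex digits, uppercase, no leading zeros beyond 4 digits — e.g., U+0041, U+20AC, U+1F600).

Byte[0]=31: 1-byte ASCII. cp=U+0031
Byte[1]=DB: 2-byte lead, need 1 cont bytes. acc=0x1B
Byte[2]=9B: continuation. acc=(acc<<6)|0x1B=0x6DB
Completed: cp=U+06DB (starts at byte 1)
Byte[3]=E4: 3-byte lead, need 2 cont bytes. acc=0x4
Byte[4]=AC: continuation. acc=(acc<<6)|0x2C=0x12C
Byte[5]=89: continuation. acc=(acc<<6)|0x09=0x4B09
Completed: cp=U+4B09 (starts at byte 3)
Byte[6]=34: 1-byte ASCII. cp=U+0034
Byte[7]=E3: 3-byte lead, need 2 cont bytes. acc=0x3
Byte[8]=A9: continuation. acc=(acc<<6)|0x29=0xE9
Byte[9]=9E: continuation. acc=(acc<<6)|0x1E=0x3A5E
Completed: cp=U+3A5E (starts at byte 7)

Answer: U+0031 U+06DB U+4B09 U+0034 U+3A5E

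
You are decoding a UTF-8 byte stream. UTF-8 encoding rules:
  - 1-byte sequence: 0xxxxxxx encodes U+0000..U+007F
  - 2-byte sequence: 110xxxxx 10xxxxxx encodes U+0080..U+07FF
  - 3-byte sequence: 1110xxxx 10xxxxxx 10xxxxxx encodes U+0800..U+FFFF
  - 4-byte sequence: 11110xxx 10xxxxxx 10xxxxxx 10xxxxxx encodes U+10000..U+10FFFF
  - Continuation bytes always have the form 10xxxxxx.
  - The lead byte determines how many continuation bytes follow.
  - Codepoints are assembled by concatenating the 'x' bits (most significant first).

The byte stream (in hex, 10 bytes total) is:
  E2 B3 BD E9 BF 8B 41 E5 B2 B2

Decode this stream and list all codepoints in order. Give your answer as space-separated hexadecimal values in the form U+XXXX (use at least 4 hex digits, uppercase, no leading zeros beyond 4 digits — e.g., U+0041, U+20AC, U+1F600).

Byte[0]=E2: 3-byte lead, need 2 cont bytes. acc=0x2
Byte[1]=B3: continuation. acc=(acc<<6)|0x33=0xB3
Byte[2]=BD: continuation. acc=(acc<<6)|0x3D=0x2CFD
Completed: cp=U+2CFD (starts at byte 0)
Byte[3]=E9: 3-byte lead, need 2 cont bytes. acc=0x9
Byte[4]=BF: continuation. acc=(acc<<6)|0x3F=0x27F
Byte[5]=8B: continuation. acc=(acc<<6)|0x0B=0x9FCB
Completed: cp=U+9FCB (starts at byte 3)
Byte[6]=41: 1-byte ASCII. cp=U+0041
Byte[7]=E5: 3-byte lead, need 2 cont bytes. acc=0x5
Byte[8]=B2: continuation. acc=(acc<<6)|0x32=0x172
Byte[9]=B2: continuation. acc=(acc<<6)|0x32=0x5CB2
Completed: cp=U+5CB2 (starts at byte 7)

Answer: U+2CFD U+9FCB U+0041 U+5CB2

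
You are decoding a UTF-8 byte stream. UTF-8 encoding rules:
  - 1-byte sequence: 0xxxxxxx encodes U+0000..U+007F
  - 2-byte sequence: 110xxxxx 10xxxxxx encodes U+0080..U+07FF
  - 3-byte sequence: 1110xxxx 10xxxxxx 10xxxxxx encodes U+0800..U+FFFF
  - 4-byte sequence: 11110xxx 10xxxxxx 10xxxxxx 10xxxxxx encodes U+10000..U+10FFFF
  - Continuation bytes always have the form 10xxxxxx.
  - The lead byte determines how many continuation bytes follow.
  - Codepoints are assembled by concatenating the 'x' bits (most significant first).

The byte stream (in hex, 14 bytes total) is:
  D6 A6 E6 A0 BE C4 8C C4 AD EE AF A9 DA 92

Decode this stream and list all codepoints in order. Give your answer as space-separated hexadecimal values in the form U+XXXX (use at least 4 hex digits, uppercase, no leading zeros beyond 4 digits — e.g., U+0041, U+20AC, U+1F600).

Answer: U+05A6 U+683E U+010C U+012D U+EBE9 U+0692

Derivation:
Byte[0]=D6: 2-byte lead, need 1 cont bytes. acc=0x16
Byte[1]=A6: continuation. acc=(acc<<6)|0x26=0x5A6
Completed: cp=U+05A6 (starts at byte 0)
Byte[2]=E6: 3-byte lead, need 2 cont bytes. acc=0x6
Byte[3]=A0: continuation. acc=(acc<<6)|0x20=0x1A0
Byte[4]=BE: continuation. acc=(acc<<6)|0x3E=0x683E
Completed: cp=U+683E (starts at byte 2)
Byte[5]=C4: 2-byte lead, need 1 cont bytes. acc=0x4
Byte[6]=8C: continuation. acc=(acc<<6)|0x0C=0x10C
Completed: cp=U+010C (starts at byte 5)
Byte[7]=C4: 2-byte lead, need 1 cont bytes. acc=0x4
Byte[8]=AD: continuation. acc=(acc<<6)|0x2D=0x12D
Completed: cp=U+012D (starts at byte 7)
Byte[9]=EE: 3-byte lead, need 2 cont bytes. acc=0xE
Byte[10]=AF: continuation. acc=(acc<<6)|0x2F=0x3AF
Byte[11]=A9: continuation. acc=(acc<<6)|0x29=0xEBE9
Completed: cp=U+EBE9 (starts at byte 9)
Byte[12]=DA: 2-byte lead, need 1 cont bytes. acc=0x1A
Byte[13]=92: continuation. acc=(acc<<6)|0x12=0x692
Completed: cp=U+0692 (starts at byte 12)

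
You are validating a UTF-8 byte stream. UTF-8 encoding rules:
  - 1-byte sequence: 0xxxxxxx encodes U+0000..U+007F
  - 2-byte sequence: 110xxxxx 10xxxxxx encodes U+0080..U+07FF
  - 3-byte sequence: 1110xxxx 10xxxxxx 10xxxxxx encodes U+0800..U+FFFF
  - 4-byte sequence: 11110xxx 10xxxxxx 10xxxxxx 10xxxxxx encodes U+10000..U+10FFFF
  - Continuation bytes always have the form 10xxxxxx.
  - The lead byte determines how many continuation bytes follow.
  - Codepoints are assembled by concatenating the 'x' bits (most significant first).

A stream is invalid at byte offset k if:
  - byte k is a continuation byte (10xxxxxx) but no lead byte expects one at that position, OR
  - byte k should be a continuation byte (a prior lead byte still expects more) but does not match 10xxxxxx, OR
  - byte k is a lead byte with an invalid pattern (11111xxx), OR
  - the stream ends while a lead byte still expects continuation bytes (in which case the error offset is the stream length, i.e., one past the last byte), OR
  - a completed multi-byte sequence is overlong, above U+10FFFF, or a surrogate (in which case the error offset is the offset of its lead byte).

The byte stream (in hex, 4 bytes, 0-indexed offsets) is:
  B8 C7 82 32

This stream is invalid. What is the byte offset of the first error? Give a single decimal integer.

Byte[0]=B8: INVALID lead byte (not 0xxx/110x/1110/11110)

Answer: 0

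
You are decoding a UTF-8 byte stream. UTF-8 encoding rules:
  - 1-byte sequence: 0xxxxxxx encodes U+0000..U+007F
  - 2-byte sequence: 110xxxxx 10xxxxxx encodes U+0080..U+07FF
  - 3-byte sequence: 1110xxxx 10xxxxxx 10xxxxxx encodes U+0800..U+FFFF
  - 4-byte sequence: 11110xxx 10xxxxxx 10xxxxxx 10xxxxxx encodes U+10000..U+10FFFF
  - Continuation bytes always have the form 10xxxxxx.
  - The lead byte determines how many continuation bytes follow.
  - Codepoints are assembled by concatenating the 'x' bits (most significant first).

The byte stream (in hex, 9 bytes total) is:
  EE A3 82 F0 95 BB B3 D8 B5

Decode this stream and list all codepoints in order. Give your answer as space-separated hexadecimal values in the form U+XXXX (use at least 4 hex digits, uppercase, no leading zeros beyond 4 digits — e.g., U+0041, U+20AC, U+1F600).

Answer: U+E8C2 U+15EF3 U+0635

Derivation:
Byte[0]=EE: 3-byte lead, need 2 cont bytes. acc=0xE
Byte[1]=A3: continuation. acc=(acc<<6)|0x23=0x3A3
Byte[2]=82: continuation. acc=(acc<<6)|0x02=0xE8C2
Completed: cp=U+E8C2 (starts at byte 0)
Byte[3]=F0: 4-byte lead, need 3 cont bytes. acc=0x0
Byte[4]=95: continuation. acc=(acc<<6)|0x15=0x15
Byte[5]=BB: continuation. acc=(acc<<6)|0x3B=0x57B
Byte[6]=B3: continuation. acc=(acc<<6)|0x33=0x15EF3
Completed: cp=U+15EF3 (starts at byte 3)
Byte[7]=D8: 2-byte lead, need 1 cont bytes. acc=0x18
Byte[8]=B5: continuation. acc=(acc<<6)|0x35=0x635
Completed: cp=U+0635 (starts at byte 7)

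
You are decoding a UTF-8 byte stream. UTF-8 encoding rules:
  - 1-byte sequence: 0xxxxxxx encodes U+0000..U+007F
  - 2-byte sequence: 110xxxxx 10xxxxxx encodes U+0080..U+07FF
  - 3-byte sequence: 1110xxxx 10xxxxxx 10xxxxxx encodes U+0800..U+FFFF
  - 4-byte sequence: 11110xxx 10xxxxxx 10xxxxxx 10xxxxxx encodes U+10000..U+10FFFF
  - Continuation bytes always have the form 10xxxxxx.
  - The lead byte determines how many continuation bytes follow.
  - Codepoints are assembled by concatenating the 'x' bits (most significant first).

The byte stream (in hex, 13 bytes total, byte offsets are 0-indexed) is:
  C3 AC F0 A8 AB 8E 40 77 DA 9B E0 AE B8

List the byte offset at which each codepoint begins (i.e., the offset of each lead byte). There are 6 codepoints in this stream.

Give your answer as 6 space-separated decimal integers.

Byte[0]=C3: 2-byte lead, need 1 cont bytes. acc=0x3
Byte[1]=AC: continuation. acc=(acc<<6)|0x2C=0xEC
Completed: cp=U+00EC (starts at byte 0)
Byte[2]=F0: 4-byte lead, need 3 cont bytes. acc=0x0
Byte[3]=A8: continuation. acc=(acc<<6)|0x28=0x28
Byte[4]=AB: continuation. acc=(acc<<6)|0x2B=0xA2B
Byte[5]=8E: continuation. acc=(acc<<6)|0x0E=0x28ACE
Completed: cp=U+28ACE (starts at byte 2)
Byte[6]=40: 1-byte ASCII. cp=U+0040
Byte[7]=77: 1-byte ASCII. cp=U+0077
Byte[8]=DA: 2-byte lead, need 1 cont bytes. acc=0x1A
Byte[9]=9B: continuation. acc=(acc<<6)|0x1B=0x69B
Completed: cp=U+069B (starts at byte 8)
Byte[10]=E0: 3-byte lead, need 2 cont bytes. acc=0x0
Byte[11]=AE: continuation. acc=(acc<<6)|0x2E=0x2E
Byte[12]=B8: continuation. acc=(acc<<6)|0x38=0xBB8
Completed: cp=U+0BB8 (starts at byte 10)

Answer: 0 2 6 7 8 10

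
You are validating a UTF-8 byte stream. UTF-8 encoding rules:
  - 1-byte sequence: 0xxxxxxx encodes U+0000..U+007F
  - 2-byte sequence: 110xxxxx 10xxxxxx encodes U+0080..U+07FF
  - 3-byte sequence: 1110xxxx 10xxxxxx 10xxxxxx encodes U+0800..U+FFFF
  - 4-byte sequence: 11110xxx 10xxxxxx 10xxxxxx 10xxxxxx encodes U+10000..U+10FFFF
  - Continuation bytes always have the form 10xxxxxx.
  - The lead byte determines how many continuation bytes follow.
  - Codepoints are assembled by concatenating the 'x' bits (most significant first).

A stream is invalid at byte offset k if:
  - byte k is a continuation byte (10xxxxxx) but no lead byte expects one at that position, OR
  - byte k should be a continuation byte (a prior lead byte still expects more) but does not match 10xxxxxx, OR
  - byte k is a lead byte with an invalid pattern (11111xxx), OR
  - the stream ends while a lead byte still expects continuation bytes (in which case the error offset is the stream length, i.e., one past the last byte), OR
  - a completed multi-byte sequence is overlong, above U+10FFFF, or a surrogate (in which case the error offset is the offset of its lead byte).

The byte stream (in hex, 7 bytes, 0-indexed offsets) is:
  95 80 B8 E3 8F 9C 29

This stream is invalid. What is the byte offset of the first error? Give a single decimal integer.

Answer: 0

Derivation:
Byte[0]=95: INVALID lead byte (not 0xxx/110x/1110/11110)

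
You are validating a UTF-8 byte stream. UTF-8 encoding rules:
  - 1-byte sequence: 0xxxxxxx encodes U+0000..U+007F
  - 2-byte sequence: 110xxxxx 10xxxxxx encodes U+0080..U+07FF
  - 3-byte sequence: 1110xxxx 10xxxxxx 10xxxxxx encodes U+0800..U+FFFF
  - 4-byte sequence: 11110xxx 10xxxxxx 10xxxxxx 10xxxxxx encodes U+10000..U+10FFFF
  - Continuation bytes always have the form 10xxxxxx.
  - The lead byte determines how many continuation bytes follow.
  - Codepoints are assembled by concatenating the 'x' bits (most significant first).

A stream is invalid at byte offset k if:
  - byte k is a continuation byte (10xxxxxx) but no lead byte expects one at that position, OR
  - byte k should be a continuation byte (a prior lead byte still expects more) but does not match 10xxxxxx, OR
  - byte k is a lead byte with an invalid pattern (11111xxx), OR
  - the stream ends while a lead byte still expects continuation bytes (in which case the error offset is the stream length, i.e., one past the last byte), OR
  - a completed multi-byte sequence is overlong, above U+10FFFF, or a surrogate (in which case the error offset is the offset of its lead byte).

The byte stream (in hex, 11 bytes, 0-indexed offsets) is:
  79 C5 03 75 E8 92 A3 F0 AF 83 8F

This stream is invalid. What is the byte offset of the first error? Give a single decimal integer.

Answer: 2

Derivation:
Byte[0]=79: 1-byte ASCII. cp=U+0079
Byte[1]=C5: 2-byte lead, need 1 cont bytes. acc=0x5
Byte[2]=03: expected 10xxxxxx continuation. INVALID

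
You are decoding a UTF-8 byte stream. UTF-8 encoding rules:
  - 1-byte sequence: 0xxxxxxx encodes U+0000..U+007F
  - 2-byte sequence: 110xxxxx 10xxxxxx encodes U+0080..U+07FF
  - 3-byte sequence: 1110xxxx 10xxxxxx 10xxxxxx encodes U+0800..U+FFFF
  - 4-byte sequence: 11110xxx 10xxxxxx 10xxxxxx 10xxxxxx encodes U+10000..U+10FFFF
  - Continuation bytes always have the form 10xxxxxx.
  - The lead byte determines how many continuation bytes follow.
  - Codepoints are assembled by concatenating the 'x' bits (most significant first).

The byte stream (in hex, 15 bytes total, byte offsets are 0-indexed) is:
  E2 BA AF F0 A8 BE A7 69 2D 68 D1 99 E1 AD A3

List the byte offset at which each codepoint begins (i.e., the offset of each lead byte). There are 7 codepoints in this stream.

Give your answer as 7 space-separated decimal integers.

Byte[0]=E2: 3-byte lead, need 2 cont bytes. acc=0x2
Byte[1]=BA: continuation. acc=(acc<<6)|0x3A=0xBA
Byte[2]=AF: continuation. acc=(acc<<6)|0x2F=0x2EAF
Completed: cp=U+2EAF (starts at byte 0)
Byte[3]=F0: 4-byte lead, need 3 cont bytes. acc=0x0
Byte[4]=A8: continuation. acc=(acc<<6)|0x28=0x28
Byte[5]=BE: continuation. acc=(acc<<6)|0x3E=0xA3E
Byte[6]=A7: continuation. acc=(acc<<6)|0x27=0x28FA7
Completed: cp=U+28FA7 (starts at byte 3)
Byte[7]=69: 1-byte ASCII. cp=U+0069
Byte[8]=2D: 1-byte ASCII. cp=U+002D
Byte[9]=68: 1-byte ASCII. cp=U+0068
Byte[10]=D1: 2-byte lead, need 1 cont bytes. acc=0x11
Byte[11]=99: continuation. acc=(acc<<6)|0x19=0x459
Completed: cp=U+0459 (starts at byte 10)
Byte[12]=E1: 3-byte lead, need 2 cont bytes. acc=0x1
Byte[13]=AD: continuation. acc=(acc<<6)|0x2D=0x6D
Byte[14]=A3: continuation. acc=(acc<<6)|0x23=0x1B63
Completed: cp=U+1B63 (starts at byte 12)

Answer: 0 3 7 8 9 10 12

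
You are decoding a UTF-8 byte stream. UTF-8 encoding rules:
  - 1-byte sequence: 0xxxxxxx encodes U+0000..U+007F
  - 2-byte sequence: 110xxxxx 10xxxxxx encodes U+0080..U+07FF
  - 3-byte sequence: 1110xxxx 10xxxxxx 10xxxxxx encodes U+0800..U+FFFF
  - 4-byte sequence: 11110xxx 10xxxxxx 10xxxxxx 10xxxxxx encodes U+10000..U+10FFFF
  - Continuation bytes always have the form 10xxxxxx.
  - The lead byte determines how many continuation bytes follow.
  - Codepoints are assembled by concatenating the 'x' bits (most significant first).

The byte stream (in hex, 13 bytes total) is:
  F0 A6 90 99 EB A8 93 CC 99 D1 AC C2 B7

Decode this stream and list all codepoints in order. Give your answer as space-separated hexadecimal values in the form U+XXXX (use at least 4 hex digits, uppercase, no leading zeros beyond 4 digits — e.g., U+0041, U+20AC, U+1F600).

Byte[0]=F0: 4-byte lead, need 3 cont bytes. acc=0x0
Byte[1]=A6: continuation. acc=(acc<<6)|0x26=0x26
Byte[2]=90: continuation. acc=(acc<<6)|0x10=0x990
Byte[3]=99: continuation. acc=(acc<<6)|0x19=0x26419
Completed: cp=U+26419 (starts at byte 0)
Byte[4]=EB: 3-byte lead, need 2 cont bytes. acc=0xB
Byte[5]=A8: continuation. acc=(acc<<6)|0x28=0x2E8
Byte[6]=93: continuation. acc=(acc<<6)|0x13=0xBA13
Completed: cp=U+BA13 (starts at byte 4)
Byte[7]=CC: 2-byte lead, need 1 cont bytes. acc=0xC
Byte[8]=99: continuation. acc=(acc<<6)|0x19=0x319
Completed: cp=U+0319 (starts at byte 7)
Byte[9]=D1: 2-byte lead, need 1 cont bytes. acc=0x11
Byte[10]=AC: continuation. acc=(acc<<6)|0x2C=0x46C
Completed: cp=U+046C (starts at byte 9)
Byte[11]=C2: 2-byte lead, need 1 cont bytes. acc=0x2
Byte[12]=B7: continuation. acc=(acc<<6)|0x37=0xB7
Completed: cp=U+00B7 (starts at byte 11)

Answer: U+26419 U+BA13 U+0319 U+046C U+00B7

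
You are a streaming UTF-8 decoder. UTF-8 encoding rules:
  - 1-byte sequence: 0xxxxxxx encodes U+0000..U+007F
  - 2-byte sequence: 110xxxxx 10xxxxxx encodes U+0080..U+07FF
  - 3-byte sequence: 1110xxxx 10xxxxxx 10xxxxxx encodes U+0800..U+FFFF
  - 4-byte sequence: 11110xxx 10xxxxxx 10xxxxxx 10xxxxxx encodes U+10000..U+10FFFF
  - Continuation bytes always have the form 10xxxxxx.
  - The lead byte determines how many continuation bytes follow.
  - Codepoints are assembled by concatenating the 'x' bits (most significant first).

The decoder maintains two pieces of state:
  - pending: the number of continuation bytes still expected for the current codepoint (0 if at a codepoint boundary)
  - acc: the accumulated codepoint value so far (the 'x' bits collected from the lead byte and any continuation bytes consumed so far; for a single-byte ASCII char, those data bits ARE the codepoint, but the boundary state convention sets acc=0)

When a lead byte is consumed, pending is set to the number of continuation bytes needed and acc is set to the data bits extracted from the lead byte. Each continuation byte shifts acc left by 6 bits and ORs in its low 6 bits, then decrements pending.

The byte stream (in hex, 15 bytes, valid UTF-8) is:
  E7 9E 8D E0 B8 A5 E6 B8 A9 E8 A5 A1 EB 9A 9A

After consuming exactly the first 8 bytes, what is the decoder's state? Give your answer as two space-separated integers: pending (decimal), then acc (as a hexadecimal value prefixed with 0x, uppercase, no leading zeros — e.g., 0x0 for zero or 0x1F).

Byte[0]=E7: 3-byte lead. pending=2, acc=0x7
Byte[1]=9E: continuation. acc=(acc<<6)|0x1E=0x1DE, pending=1
Byte[2]=8D: continuation. acc=(acc<<6)|0x0D=0x778D, pending=0
Byte[3]=E0: 3-byte lead. pending=2, acc=0x0
Byte[4]=B8: continuation. acc=(acc<<6)|0x38=0x38, pending=1
Byte[5]=A5: continuation. acc=(acc<<6)|0x25=0xE25, pending=0
Byte[6]=E6: 3-byte lead. pending=2, acc=0x6
Byte[7]=B8: continuation. acc=(acc<<6)|0x38=0x1B8, pending=1

Answer: 1 0x1B8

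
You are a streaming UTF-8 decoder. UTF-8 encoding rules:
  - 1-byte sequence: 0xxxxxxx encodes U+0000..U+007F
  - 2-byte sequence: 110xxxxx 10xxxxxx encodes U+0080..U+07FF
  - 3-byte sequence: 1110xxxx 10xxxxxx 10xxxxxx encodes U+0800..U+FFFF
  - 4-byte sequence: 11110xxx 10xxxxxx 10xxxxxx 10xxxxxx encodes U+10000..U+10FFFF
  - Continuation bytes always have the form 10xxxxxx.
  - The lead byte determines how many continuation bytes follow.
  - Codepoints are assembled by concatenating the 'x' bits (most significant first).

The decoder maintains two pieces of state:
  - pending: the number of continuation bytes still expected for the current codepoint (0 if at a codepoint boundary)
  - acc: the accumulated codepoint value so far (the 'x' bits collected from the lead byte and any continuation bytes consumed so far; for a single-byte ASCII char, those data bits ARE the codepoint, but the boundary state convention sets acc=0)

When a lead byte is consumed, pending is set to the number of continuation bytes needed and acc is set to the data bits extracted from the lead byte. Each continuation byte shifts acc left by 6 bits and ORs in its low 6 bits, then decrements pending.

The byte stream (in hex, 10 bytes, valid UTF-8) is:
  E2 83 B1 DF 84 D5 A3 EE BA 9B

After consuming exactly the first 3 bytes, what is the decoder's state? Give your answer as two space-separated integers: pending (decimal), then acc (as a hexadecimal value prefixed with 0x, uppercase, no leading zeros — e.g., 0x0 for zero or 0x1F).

Byte[0]=E2: 3-byte lead. pending=2, acc=0x2
Byte[1]=83: continuation. acc=(acc<<6)|0x03=0x83, pending=1
Byte[2]=B1: continuation. acc=(acc<<6)|0x31=0x20F1, pending=0

Answer: 0 0x20F1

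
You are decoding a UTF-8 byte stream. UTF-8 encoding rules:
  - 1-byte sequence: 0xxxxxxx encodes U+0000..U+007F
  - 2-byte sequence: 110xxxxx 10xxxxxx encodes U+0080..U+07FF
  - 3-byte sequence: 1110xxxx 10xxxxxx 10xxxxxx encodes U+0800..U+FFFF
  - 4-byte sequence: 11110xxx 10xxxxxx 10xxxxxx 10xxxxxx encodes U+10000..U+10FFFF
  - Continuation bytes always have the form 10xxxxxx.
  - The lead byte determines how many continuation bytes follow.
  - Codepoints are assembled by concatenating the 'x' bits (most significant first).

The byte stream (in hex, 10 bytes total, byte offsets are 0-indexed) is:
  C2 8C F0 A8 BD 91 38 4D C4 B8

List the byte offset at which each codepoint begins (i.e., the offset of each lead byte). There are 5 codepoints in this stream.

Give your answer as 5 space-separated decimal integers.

Byte[0]=C2: 2-byte lead, need 1 cont bytes. acc=0x2
Byte[1]=8C: continuation. acc=(acc<<6)|0x0C=0x8C
Completed: cp=U+008C (starts at byte 0)
Byte[2]=F0: 4-byte lead, need 3 cont bytes. acc=0x0
Byte[3]=A8: continuation. acc=(acc<<6)|0x28=0x28
Byte[4]=BD: continuation. acc=(acc<<6)|0x3D=0xA3D
Byte[5]=91: continuation. acc=(acc<<6)|0x11=0x28F51
Completed: cp=U+28F51 (starts at byte 2)
Byte[6]=38: 1-byte ASCII. cp=U+0038
Byte[7]=4D: 1-byte ASCII. cp=U+004D
Byte[8]=C4: 2-byte lead, need 1 cont bytes. acc=0x4
Byte[9]=B8: continuation. acc=(acc<<6)|0x38=0x138
Completed: cp=U+0138 (starts at byte 8)

Answer: 0 2 6 7 8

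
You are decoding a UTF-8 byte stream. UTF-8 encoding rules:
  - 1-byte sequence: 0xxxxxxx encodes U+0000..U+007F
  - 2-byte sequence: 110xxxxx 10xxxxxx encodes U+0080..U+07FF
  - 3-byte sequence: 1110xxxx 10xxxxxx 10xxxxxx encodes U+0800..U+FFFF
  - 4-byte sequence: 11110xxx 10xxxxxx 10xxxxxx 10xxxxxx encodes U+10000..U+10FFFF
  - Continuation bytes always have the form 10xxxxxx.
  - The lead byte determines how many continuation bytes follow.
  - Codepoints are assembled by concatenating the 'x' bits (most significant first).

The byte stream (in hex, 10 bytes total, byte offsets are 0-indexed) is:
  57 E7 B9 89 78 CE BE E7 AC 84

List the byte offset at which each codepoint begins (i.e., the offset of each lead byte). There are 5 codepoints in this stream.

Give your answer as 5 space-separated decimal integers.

Answer: 0 1 4 5 7

Derivation:
Byte[0]=57: 1-byte ASCII. cp=U+0057
Byte[1]=E7: 3-byte lead, need 2 cont bytes. acc=0x7
Byte[2]=B9: continuation. acc=(acc<<6)|0x39=0x1F9
Byte[3]=89: continuation. acc=(acc<<6)|0x09=0x7E49
Completed: cp=U+7E49 (starts at byte 1)
Byte[4]=78: 1-byte ASCII. cp=U+0078
Byte[5]=CE: 2-byte lead, need 1 cont bytes. acc=0xE
Byte[6]=BE: continuation. acc=(acc<<6)|0x3E=0x3BE
Completed: cp=U+03BE (starts at byte 5)
Byte[7]=E7: 3-byte lead, need 2 cont bytes. acc=0x7
Byte[8]=AC: continuation. acc=(acc<<6)|0x2C=0x1EC
Byte[9]=84: continuation. acc=(acc<<6)|0x04=0x7B04
Completed: cp=U+7B04 (starts at byte 7)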